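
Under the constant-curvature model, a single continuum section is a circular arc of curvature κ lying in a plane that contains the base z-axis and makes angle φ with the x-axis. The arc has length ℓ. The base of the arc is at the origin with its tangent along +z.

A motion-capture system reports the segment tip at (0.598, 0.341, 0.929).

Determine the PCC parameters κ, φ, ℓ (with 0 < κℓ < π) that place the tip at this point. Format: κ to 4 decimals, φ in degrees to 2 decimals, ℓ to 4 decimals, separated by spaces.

ρ = √(x²+y²) = √(0.598² + 0.341²) = 0.68839
φ = atan2(y, x) mod 360° = atan2(0.341, 0.598) = 29.6933°
|p|² = ρ² + z² = 0.68839² + 0.929² = 1.33693
κ = 2ρ / |p|² = 2×0.68839 / 1.33693 = 1.02981
θ = 2·atan2(ρ, z) = 2·atan2(0.68839, 0.929) = 1.27544 rad
ℓ = θ/κ = 1.27544/1.02981 = 1.23851

1.0298 29.69 1.2385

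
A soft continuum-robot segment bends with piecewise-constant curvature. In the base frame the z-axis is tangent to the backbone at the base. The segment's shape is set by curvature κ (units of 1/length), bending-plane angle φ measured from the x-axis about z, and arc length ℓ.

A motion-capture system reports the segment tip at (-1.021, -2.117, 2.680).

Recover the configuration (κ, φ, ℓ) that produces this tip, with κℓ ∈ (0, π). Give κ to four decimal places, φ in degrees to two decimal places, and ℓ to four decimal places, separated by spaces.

0.3699 244.25 3.8923

ρ = √(x²+y²) = √(-1.021² + -2.117²) = 2.35035
φ = atan2(y, x) mod 360° = atan2(-2.117, -1.021) = 244.2526°
|p|² = ρ² + z² = 2.35035² + 2.680² = 12.70653
κ = 2ρ / |p|² = 2×2.35035 / 12.70653 = 0.36994
θ = 2·atan2(ρ, z) = 2·atan2(2.35035, 2.680) = 1.43992 rad
ℓ = θ/κ = 1.43992/0.36994 = 3.89227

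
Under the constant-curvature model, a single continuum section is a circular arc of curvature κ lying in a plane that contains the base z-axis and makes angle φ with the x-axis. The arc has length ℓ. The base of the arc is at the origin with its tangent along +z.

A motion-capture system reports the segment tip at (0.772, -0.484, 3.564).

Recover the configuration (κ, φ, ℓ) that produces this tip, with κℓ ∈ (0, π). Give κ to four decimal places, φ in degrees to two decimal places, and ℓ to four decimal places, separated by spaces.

0.1347 327.91 3.7173

ρ = √(x²+y²) = √(0.772² + -0.484²) = 0.91118
φ = atan2(y, x) mod 360° = atan2(-0.484, 0.772) = 327.9146°
|p|² = ρ² + z² = 0.91118² + 3.564² = 13.53234
κ = 2ρ / |p|² = 2×0.91118 / 13.53234 = 0.13467
θ = 2·atan2(ρ, z) = 2·atan2(0.91118, 3.564) = 0.50060 rad
ℓ = θ/κ = 0.50060/0.13467 = 3.71733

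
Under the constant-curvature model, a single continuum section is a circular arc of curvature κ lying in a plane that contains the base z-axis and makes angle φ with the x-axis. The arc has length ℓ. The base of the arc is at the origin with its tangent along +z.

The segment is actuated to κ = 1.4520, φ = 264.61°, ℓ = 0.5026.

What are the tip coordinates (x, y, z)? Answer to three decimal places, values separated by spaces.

θ = κ·ℓ = 1.4520 × 0.5026 = 0.72978 rad
ρ = (1 − cos θ)/κ = (1 − 0.74532)/1.4520 = 0.17540
z = sin θ / κ = 0.66670/1.4520 = 0.45916
x = ρ cos φ = 0.17540 × cos(264.61°) = -0.01648
y = ρ sin φ = 0.17540 × sin(264.61°) = -0.17462

-0.016 -0.175 0.459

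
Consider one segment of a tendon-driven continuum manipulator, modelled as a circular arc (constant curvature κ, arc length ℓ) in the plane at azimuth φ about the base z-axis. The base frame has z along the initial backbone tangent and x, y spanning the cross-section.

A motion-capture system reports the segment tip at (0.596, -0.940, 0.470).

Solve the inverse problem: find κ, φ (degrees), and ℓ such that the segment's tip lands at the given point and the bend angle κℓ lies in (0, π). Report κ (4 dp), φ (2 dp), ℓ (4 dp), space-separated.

1.5250 302.38 1.5361

ρ = √(x²+y²) = √(0.596² + -0.940²) = 1.11302
φ = atan2(y, x) mod 360° = atan2(-0.940, 0.596) = 302.3764°
|p|² = ρ² + z² = 1.11302² + 0.470² = 1.45972
κ = 2ρ / |p|² = 2×1.11302 / 1.45972 = 1.52498
θ = 2·atan2(ρ, z) = 2·atan2(1.11302, 0.470) = 2.34247 rad
ℓ = θ/κ = 2.34247/1.52498 = 1.53607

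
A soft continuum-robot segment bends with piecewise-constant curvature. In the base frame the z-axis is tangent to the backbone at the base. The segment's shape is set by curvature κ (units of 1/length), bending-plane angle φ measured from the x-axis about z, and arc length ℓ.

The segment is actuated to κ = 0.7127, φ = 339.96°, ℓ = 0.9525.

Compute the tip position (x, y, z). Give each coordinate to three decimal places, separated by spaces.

θ = κ·ℓ = 0.7127 × 0.9525 = 0.67885 rad
ρ = (1 − cos θ)/κ = (1 − 0.77830)/0.7127 = 0.31107
z = sin θ / κ = 0.62790/0.7127 = 0.88101
x = ρ cos φ = 0.31107 × cos(339.96°) = 0.29224
y = ρ sin φ = 0.31107 × sin(339.96°) = -0.10660

0.292 -0.107 0.881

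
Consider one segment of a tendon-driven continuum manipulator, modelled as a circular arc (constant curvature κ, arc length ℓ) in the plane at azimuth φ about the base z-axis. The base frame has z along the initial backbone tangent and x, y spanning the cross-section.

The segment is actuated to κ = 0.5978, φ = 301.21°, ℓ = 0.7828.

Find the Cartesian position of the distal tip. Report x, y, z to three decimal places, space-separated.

θ = κ·ℓ = 0.5978 × 0.7828 = 0.46796 rad
ρ = (1 − cos θ)/κ = (1 − 0.89249)/0.5978 = 0.17984
z = sin θ / κ = 0.45106/0.5978 = 0.75454
x = ρ cos φ = 0.17984 × cos(301.21°) = 0.09319
y = ρ sin φ = 0.17984 × sin(301.21°) = -0.15381

0.093 -0.154 0.755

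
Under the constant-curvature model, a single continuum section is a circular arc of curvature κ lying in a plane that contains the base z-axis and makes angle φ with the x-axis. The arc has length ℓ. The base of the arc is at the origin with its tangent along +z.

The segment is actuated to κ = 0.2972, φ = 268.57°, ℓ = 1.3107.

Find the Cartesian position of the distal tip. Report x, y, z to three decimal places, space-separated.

θ = κ·ℓ = 0.2972 × 1.3107 = 0.38954 rad
ρ = (1 − cos θ)/κ = (1 − 0.92508)/0.2972 = 0.25207
z = sin θ / κ = 0.37976/0.2972 = 1.27780
x = ρ cos φ = 0.25207 × cos(268.57°) = -0.00629
y = ρ sin φ = 0.25207 × sin(268.57°) = -0.25199

-0.006 -0.252 1.278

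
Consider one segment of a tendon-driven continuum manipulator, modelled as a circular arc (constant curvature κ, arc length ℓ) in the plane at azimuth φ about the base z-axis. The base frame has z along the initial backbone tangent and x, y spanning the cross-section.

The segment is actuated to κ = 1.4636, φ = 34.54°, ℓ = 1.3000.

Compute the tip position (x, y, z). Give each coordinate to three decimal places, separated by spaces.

θ = κ·ℓ = 1.4636 × 1.3000 = 1.90268 rad
ρ = (1 − cos θ)/κ = (1 − -0.32582)/1.4636 = 0.90587
z = sin θ / κ = 0.94543/1.4636 = 0.64596
x = ρ cos φ = 0.90587 × cos(34.54°) = 0.74619
y = ρ sin φ = 0.90587 × sin(34.54°) = 0.51361

0.746 0.514 0.646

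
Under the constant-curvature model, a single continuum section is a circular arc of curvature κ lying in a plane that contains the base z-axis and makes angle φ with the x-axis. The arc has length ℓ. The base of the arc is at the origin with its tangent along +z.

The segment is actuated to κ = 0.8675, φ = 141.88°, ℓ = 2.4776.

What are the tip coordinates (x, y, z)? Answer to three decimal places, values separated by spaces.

-1.403 1.101 0.965

θ = κ·ℓ = 0.8675 × 2.4776 = 2.14932 rad
ρ = (1 − cos θ)/κ = (1 − -0.54679)/0.8675 = 1.78304
z = sin θ / κ = 0.83727/0.8675 = 0.96515
x = ρ cos φ = 1.78304 × cos(141.88°) = -1.40275
y = ρ sin φ = 1.78304 × sin(141.88°) = 1.10069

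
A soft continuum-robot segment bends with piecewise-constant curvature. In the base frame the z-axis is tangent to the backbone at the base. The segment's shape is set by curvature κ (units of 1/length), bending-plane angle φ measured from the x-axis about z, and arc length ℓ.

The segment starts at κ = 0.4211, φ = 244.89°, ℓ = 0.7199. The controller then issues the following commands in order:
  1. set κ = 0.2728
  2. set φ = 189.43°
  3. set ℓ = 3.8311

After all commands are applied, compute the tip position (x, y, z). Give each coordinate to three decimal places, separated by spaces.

initial: κ=0.4211, φ=244.89°, ℓ=0.7199
cmd 1: set κ=0.2728 → (κ,φ,ℓ)=(0.2728,244.89°,0.7199) → tip=(-0.0299,-0.0638,0.7153)
cmd 2: set φ=189.43° → (κ,φ,ℓ)=(0.2728,189.43°,0.7199) → tip=(-0.0695,-0.0115,0.7153)
cmd 3: set ℓ=3.8311 → (κ,φ,ℓ)=(0.2728,189.43°,3.8311) → tip=(-1.8016,-0.2992,3.1708)

-1.802 -0.299 3.171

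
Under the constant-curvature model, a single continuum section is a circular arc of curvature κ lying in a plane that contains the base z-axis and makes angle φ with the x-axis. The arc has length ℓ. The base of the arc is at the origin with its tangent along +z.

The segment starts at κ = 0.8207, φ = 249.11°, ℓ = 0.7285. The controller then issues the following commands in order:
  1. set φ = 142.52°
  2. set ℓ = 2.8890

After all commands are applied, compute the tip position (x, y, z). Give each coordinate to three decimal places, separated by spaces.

initial: κ=0.8207, φ=249.11°, ℓ=0.7285
cmd 1: set φ=142.52° → (κ,φ,ℓ)=(0.8207,142.52°,0.7285) → tip=(-0.1677,0.1286,0.6859)
cmd 2: set ℓ=2.8890 → (κ,φ,ℓ)=(0.8207,142.52°,2.8890) → tip=(-1.6607,1.2734,0.8487)

-1.661 1.273 0.849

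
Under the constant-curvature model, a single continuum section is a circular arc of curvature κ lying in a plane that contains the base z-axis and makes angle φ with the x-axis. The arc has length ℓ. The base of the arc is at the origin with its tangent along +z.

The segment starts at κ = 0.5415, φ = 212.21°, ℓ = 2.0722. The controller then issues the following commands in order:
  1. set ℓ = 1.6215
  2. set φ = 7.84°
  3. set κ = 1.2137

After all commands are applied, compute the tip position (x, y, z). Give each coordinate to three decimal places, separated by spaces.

initial: κ=0.5415, φ=212.21°, ℓ=2.0722
cmd 1: set ℓ=1.6215 → (κ,φ,ℓ)=(0.5415,212.21°,1.6215) → tip=(-0.5646,-0.3557,1.4210)
cmd 2: set φ=7.84° → (κ,φ,ℓ)=(0.5415,7.84°,1.6215) → tip=(0.6611,0.0910,1.4210)
cmd 3: set κ=1.2137 → (κ,φ,ℓ)=(1.2137,7.84°,1.6215) → tip=(1.1320,0.1559,0.7598)

1.132 0.156 0.760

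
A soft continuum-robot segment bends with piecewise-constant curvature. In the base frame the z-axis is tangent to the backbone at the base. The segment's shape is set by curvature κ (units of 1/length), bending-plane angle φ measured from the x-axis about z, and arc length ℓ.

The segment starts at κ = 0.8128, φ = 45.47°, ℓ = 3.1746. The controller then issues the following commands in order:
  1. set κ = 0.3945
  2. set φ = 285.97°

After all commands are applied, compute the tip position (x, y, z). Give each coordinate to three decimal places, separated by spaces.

initial: κ=0.8128, φ=45.47°, ℓ=3.1746
cmd 1: set κ=0.3945 → (κ,φ,ℓ)=(0.3945,45.47°,3.1746) → tip=(1.2211,1.2413,2.4074)
cmd 2: set φ=285.97° → (κ,φ,ℓ)=(0.3945,285.97°,3.1746) → tip=(0.4791,-1.6741,2.4074)

0.479 -1.674 2.407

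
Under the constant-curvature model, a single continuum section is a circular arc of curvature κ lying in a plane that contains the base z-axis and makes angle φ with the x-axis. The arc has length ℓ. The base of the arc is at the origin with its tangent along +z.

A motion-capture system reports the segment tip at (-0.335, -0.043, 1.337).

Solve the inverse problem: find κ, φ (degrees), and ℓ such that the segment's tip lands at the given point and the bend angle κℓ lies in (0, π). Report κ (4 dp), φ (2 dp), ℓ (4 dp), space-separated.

0.3552 187.31 1.3932

ρ = √(x²+y²) = √(-0.335² + -0.043²) = 0.33775
φ = atan2(y, x) mod 360° = atan2(-0.043, -0.335) = 187.3144°
|p|² = ρ² + z² = 0.33775² + 1.337² = 1.90164
κ = 2ρ / |p|² = 2×0.33775 / 1.90164 = 0.35522
θ = 2·atan2(ρ, z) = 2·atan2(0.33775, 1.337) = 0.49488 rad
ℓ = θ/κ = 0.49488/0.35522 = 1.39317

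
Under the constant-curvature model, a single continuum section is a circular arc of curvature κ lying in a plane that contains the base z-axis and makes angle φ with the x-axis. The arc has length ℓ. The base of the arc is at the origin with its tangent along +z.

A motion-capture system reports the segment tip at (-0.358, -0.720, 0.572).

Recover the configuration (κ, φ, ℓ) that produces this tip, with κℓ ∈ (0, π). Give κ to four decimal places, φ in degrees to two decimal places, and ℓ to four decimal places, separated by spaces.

ρ = √(x²+y²) = √(-0.358² + -0.720²) = 0.80409
φ = atan2(y, x) mod 360° = atan2(-0.720, -0.358) = 243.5624°
|p|² = ρ² + z² = 0.80409² + 0.572² = 0.97375
κ = 2ρ / |p|² = 2×0.80409 / 0.97375 = 1.65154
θ = 2·atan2(ρ, z) = 2·atan2(0.80409, 0.572) = 1.90497 rad
ℓ = θ/κ = 1.90497/1.65154 = 1.15345

1.6515 243.56 1.1535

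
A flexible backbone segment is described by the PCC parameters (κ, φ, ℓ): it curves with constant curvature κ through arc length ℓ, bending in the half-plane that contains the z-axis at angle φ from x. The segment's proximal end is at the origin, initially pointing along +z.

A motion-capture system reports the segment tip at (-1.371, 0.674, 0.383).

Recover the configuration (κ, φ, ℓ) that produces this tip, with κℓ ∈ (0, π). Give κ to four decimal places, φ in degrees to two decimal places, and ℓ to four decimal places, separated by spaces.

1.2317 153.82 2.1517

ρ = √(x²+y²) = √(-1.371² + 0.674²) = 1.52772
φ = atan2(y, x) mod 360° = atan2(0.674, -1.371) = 153.8207°
|p|² = ρ² + z² = 1.52772² + 0.383² = 2.48061
κ = 2ρ / |p|² = 2×1.52772 / 2.48061 = 1.23173
θ = 2·atan2(ρ, z) = 2·atan2(1.52772, 0.383) = 2.65032 rad
ℓ = θ/κ = 2.65032/1.23173 = 2.15171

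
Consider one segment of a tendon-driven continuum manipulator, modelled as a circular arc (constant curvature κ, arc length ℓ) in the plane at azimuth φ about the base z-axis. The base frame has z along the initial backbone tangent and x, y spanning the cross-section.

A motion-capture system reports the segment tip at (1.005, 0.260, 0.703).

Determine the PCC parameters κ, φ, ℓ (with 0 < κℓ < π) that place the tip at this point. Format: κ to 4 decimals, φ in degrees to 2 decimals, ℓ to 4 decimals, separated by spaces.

ρ = √(x²+y²) = √(1.005² + 0.260²) = 1.03809
φ = atan2(y, x) mod 360° = atan2(0.260, 1.005) = 14.5048°
|p|² = ρ² + z² = 1.03809² + 0.703² = 1.57183
κ = 2ρ / |p|² = 2×1.03809 / 1.57183 = 1.32086
θ = 2·atan2(ρ, z) = 2·atan2(1.03809, 0.703) = 1.95106 rad
ℓ = θ/κ = 1.95106/1.32086 = 1.47712

1.3209 14.50 1.4771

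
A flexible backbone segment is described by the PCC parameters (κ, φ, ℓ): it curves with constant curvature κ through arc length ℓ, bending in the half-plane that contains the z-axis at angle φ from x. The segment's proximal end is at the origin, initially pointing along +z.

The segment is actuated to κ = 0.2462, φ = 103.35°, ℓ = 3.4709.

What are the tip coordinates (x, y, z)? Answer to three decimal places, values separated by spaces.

-0.322 1.357 3.064

θ = κ·ℓ = 0.2462 × 3.4709 = 0.85454 rad
ρ = (1 − cos θ)/κ = (1 − 0.65657)/0.2462 = 1.39493
z = sin θ / κ = 0.75427/0.2462 = 3.06363
x = ρ cos φ = 1.39493 × cos(103.35°) = -0.32209
y = ρ sin φ = 1.39493 × sin(103.35°) = 1.35723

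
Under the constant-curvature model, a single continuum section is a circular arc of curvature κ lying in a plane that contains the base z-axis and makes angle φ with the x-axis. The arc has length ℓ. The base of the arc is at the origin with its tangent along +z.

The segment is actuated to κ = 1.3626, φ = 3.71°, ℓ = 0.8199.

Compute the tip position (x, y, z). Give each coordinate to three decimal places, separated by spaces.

0.411 0.027 0.660

θ = κ·ℓ = 1.3626 × 0.8199 = 1.11720 rad
ρ = (1 − cos θ)/κ = (1 − 0.43820)/1.3626 = 0.41230
z = sin θ / κ = 0.89888/1.3626 = 0.65968
x = ρ cos φ = 0.41230 × cos(3.71°) = 0.41143
y = ρ sin φ = 0.41230 × sin(3.71°) = 0.02668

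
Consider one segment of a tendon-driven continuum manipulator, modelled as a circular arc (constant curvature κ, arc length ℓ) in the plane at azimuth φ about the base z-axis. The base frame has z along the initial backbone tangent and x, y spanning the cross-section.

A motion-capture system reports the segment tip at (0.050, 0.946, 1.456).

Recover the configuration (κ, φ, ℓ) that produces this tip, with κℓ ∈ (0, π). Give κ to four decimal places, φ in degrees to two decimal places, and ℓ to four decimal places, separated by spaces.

0.6279 86.97 1.8373

ρ = √(x²+y²) = √(0.050² + 0.946²) = 0.94732
φ = atan2(y, x) mod 360° = atan2(0.946, 0.050) = 86.9745°
|p|² = ρ² + z² = 0.94732² + 1.456² = 3.01735
κ = 2ρ / |p|² = 2×0.94732 / 3.01735 = 0.62792
θ = 2·atan2(ρ, z) = 2·atan2(0.94732, 1.456) = 1.15364 rad
ℓ = θ/κ = 1.15364/0.62792 = 1.83725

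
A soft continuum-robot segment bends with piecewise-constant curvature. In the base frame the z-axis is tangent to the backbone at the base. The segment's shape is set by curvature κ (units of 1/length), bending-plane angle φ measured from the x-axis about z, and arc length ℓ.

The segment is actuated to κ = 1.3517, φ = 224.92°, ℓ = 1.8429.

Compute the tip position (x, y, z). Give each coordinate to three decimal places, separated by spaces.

θ = κ·ℓ = 1.3517 × 1.8429 = 2.49105 rad
ρ = (1 − cos θ)/κ = (1 − -0.79575)/1.3517 = 1.32852
z = sin θ / κ = 0.60562/1.3517 = 0.44804
x = ρ cos φ = 1.32852 × cos(224.92°) = -0.94071
y = ρ sin φ = 1.32852 × sin(224.92°) = -0.93809

-0.941 -0.938 0.448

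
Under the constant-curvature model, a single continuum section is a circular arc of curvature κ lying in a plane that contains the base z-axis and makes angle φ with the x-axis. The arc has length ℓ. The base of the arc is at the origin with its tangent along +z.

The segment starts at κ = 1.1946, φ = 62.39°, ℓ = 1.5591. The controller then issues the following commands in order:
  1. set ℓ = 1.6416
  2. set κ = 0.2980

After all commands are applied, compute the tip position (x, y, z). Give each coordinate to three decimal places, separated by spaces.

0.182 0.349 1.577

initial: κ=1.1946, φ=62.39°, ℓ=1.5591
cmd 1: set ℓ=1.6416 → (κ,φ,ℓ)=(1.1946,62.39°,1.6416) → tip=(0.5355,1.0240,0.7742)
cmd 2: set κ=0.2980 → (κ,φ,ℓ)=(0.2980,62.39°,1.6416) → tip=(0.1824,0.3488,1.5769)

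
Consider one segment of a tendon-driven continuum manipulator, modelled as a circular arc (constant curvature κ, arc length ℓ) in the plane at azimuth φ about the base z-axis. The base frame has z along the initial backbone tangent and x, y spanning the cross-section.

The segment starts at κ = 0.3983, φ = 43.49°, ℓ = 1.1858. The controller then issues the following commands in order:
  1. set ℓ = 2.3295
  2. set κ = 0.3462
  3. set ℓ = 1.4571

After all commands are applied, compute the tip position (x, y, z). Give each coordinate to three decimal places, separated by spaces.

initial: κ=0.3983, φ=43.49°, ℓ=1.1858
cmd 1: set ℓ=2.3295 → (κ,φ,ℓ)=(0.3983,43.49°,2.3295) → tip=(0.7294,0.6919,2.0094)
cmd 2: set κ=0.3462 → (κ,φ,ℓ)=(0.3462,43.49°,2.3295) → tip=(0.6453,0.6122,2.0851)
cmd 3: set ℓ=1.4571 → (κ,φ,ℓ)=(0.3462,43.49°,1.4571) → tip=(0.2610,0.2476,1.3961)

0.261 0.248 1.396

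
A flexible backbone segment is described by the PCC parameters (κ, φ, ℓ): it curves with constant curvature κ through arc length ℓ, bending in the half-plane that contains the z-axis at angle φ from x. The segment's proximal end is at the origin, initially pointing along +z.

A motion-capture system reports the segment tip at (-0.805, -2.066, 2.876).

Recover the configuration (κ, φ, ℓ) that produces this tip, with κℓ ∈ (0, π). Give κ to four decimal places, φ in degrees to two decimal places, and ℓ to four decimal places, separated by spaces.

0.3363 248.71 3.9063

ρ = √(x²+y²) = √(-0.805² + -2.066²) = 2.21729
φ = atan2(y, x) mod 360° = atan2(-2.066, -0.805) = 248.7120°
|p|² = ρ² + z² = 2.21729² + 2.876² = 13.18776
κ = 2ρ / |p|² = 2×2.21729 / 13.18776 = 0.33627
θ = 2·atan2(ρ, z) = 2·atan2(2.21729, 2.876) = 1.31357 rad
ℓ = θ/κ = 1.31357/0.33627 = 3.90634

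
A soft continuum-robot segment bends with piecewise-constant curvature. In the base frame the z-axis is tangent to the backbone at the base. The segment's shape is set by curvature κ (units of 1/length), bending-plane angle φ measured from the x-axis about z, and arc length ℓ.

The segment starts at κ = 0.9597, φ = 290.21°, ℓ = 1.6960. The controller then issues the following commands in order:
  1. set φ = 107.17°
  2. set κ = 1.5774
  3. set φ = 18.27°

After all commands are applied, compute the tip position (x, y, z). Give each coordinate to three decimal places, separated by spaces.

initial: κ=0.9597, φ=290.21°, ℓ=1.6960
cmd 1: set φ=107.17° → (κ,φ,ℓ)=(0.9597,107.17°,1.6960) → tip=(-0.3251,1.0521,1.0403)
cmd 2: set κ=1.5774 → (κ,φ,ℓ)=(1.5774,107.17°,1.6960) → tip=(-0.3543,1.1467,0.2850)
cmd 3: set φ=18.27° → (κ,φ,ℓ)=(1.5774,18.27°,1.6960) → tip=(1.1397,0.3763,0.2850)

1.140 0.376 0.285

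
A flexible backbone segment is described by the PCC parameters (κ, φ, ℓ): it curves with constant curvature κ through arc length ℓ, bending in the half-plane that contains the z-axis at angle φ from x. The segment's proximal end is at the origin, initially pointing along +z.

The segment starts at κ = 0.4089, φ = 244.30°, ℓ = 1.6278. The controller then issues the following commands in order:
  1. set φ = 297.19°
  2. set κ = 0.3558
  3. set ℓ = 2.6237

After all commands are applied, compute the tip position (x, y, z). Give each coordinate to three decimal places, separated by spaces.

0.520 -1.012 2.259

initial: κ=0.4089, φ=244.30°, ℓ=1.6278
cmd 1: set φ=297.19° → (κ,φ,ℓ)=(0.4089,297.19°,1.6278) → tip=(0.2385,-0.4643,1.5102)
cmd 2: set κ=0.3558 → (κ,φ,ℓ)=(0.3558,297.19°,1.6278) → tip=(0.2094,-0.4077,1.5383)
cmd 3: set ℓ=2.6237 → (κ,φ,ℓ)=(0.3558,297.19°,2.6237) → tip=(0.5201,-1.0125,2.2589)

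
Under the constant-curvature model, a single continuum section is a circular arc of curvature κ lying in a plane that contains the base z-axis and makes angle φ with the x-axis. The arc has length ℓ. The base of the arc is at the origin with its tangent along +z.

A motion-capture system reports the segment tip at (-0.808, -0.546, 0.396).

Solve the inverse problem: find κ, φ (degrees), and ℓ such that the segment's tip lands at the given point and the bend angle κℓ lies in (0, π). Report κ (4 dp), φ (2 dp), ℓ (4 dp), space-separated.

ρ = √(x²+y²) = √(-0.808² + -0.546²) = 0.97518
φ = atan2(y, x) mod 360° = atan2(-0.546, -0.808) = 214.0486°
|p|² = ρ² + z² = 0.97518² + 0.396² = 1.10780
κ = 2ρ / |p|² = 2×0.97518 / 1.10780 = 1.76058
θ = 2·atan2(ρ, z) = 2·atan2(0.97518, 0.396) = 2.37012 rad
ℓ = θ/κ = 2.37012/1.76058 = 1.34622

1.7606 214.05 1.3462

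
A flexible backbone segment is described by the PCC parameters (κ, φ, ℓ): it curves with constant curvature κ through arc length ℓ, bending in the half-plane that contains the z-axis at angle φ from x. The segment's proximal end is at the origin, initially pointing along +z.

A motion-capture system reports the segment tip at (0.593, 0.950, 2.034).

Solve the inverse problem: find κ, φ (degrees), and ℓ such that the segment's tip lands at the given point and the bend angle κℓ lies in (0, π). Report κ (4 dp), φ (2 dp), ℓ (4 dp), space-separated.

0.4154 58.03 2.4229

ρ = √(x²+y²) = √(0.593² + 0.950²) = 1.11989
φ = atan2(y, x) mod 360° = atan2(0.950, 0.593) = 58.0272°
|p|² = ρ² + z² = 1.11989² + 2.034² = 5.39130
κ = 2ρ / |p|² = 2×1.11989 / 5.39130 = 0.41544
θ = 2·atan2(ρ, z) = 2·atan2(1.11989, 2.034) = 1.00658 rad
ℓ = θ/κ = 1.00658/0.41544 = 2.42292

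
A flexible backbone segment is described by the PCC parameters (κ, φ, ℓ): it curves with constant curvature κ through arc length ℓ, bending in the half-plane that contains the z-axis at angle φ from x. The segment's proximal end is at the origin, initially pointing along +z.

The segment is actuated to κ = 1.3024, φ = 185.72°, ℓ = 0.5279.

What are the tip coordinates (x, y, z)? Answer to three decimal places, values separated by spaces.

θ = κ·ℓ = 1.3024 × 0.5279 = 0.68754 rad
ρ = (1 − cos θ)/κ = (1 − 0.77281)/1.3024 = 0.17444
z = sin θ / κ = 0.63464/1.3024 = 0.48728
x = ρ cos φ = 0.17444 × cos(185.72°) = -0.17357
y = ρ sin φ = 0.17444 × sin(185.72°) = -0.01739

-0.174 -0.017 0.487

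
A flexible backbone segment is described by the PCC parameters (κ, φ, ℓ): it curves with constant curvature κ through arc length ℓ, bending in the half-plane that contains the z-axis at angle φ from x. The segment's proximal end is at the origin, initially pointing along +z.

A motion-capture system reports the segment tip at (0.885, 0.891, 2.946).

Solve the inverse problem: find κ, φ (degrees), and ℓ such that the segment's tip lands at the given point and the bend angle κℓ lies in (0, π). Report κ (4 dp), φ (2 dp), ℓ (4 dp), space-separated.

ρ = √(x²+y²) = √(0.885² + 0.891²) = 1.25583
φ = atan2(y, x) mod 360° = atan2(0.891, 0.885) = 45.1936°
|p|² = ρ² + z² = 1.25583² + 2.946² = 10.25602
κ = 2ρ / |p|² = 2×1.25583 / 10.25602 = 0.24490
θ = 2·atan2(ρ, z) = 2·atan2(1.25583, 2.946) = 0.80591 rad
ℓ = θ/κ = 0.80591/0.24490 = 3.29084

0.2449 45.19 3.2908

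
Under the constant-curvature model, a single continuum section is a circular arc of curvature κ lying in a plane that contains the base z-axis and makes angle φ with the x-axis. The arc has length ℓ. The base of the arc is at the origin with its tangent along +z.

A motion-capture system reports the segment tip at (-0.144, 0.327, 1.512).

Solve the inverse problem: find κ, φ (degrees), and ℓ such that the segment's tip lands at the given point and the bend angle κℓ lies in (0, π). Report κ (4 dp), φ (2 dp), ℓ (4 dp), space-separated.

0.2960 113.77 1.5677

ρ = √(x²+y²) = √(-0.144² + 0.327²) = 0.35730
φ = atan2(y, x) mod 360° = atan2(0.327, -0.144) = 113.7671°
|p|² = ρ² + z² = 0.35730² + 1.512² = 2.41381
κ = 2ρ / |p|² = 2×0.35730 / 2.41381 = 0.29605
θ = 2·atan2(ρ, z) = 2·atan2(0.35730, 1.512) = 0.46411 rad
ℓ = θ/κ = 0.46411/0.29605 = 1.56768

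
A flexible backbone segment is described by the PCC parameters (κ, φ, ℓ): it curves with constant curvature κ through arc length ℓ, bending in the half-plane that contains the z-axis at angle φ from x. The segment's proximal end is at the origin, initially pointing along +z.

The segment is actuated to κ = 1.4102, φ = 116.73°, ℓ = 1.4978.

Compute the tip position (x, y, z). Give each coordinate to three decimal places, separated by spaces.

θ = κ·ℓ = 1.4102 × 1.4978 = 2.11220 rad
ρ = (1 − cos θ)/κ = (1 − -0.51534)/1.4102 = 1.07455
z = sin θ / κ = 0.85699/1.4102 = 0.60771
x = ρ cos φ = 1.07455 × cos(116.73°) = -0.48332
y = ρ sin φ = 1.07455 × sin(116.73°) = 0.95972

-0.483 0.960 0.608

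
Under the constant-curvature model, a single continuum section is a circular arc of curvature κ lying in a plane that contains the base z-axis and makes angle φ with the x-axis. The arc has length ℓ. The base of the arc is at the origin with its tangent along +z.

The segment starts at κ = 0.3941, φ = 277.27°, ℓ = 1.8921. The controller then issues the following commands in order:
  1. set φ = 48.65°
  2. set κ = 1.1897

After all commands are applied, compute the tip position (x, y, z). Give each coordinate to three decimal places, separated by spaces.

initial: κ=0.3941, φ=277.27°, ℓ=1.8921
cmd 1: set φ=48.65° → (κ,φ,ℓ)=(0.3941,48.65°,1.8921) → tip=(0.4449,0.5055,1.7216)
cmd 2: set κ=1.1897 → (κ,φ,ℓ)=(1.1897,48.65°,1.8921) → tip=(0.9046,1.0279,0.6535)

0.905 1.028 0.653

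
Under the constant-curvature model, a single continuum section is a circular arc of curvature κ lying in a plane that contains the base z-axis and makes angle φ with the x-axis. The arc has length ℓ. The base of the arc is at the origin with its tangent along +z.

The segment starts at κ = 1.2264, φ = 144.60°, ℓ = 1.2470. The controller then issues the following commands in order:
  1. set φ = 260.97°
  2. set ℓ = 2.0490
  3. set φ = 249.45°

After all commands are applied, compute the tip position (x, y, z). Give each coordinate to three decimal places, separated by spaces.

initial: κ=1.2264, φ=144.60°, ℓ=1.2470
cmd 1: set φ=260.97° → (κ,φ,ℓ)=(1.2264,260.97°,1.2470) → tip=(-0.1227,-0.7719,0.8147)
cmd 2: set ℓ=2.0490 → (κ,φ,ℓ)=(1.2264,260.97°,2.0490) → tip=(-0.2315,-1.4566,0.4795)
cmd 3: set φ=249.45° → (κ,φ,ℓ)=(1.2264,249.45°,2.0490) → tip=(-0.5177,-1.3810,0.4795)

-0.518 -1.381 0.480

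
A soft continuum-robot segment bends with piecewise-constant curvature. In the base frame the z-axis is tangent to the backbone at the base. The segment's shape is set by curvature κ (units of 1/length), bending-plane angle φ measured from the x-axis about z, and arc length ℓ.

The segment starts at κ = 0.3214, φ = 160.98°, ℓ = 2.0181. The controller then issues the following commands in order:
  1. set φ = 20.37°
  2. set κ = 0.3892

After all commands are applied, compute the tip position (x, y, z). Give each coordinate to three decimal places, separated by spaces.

initial: κ=0.3214, φ=160.98°, ℓ=2.0181
cmd 1: set φ=20.37° → (κ,φ,ℓ)=(0.3214,20.37°,2.0181) → tip=(0.5923,0.2199,1.8795)
cmd 2: set κ=0.3892 → (κ,φ,ℓ)=(0.3892,20.37°,2.0181) → tip=(0.7056,0.2620,1.8169)

0.706 0.262 1.817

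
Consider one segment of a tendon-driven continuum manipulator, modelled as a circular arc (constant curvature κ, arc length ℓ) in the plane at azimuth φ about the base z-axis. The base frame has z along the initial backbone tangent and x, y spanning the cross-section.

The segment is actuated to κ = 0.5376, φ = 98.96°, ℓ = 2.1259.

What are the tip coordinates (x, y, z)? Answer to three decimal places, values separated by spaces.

θ = κ·ℓ = 0.5376 × 2.1259 = 1.14288 rad
ρ = (1 − cos θ)/κ = (1 − 0.41497)/0.5376 = 1.08822
z = sin θ / κ = 0.90983/0.5376 = 1.69240
x = ρ cos φ = 1.08822 × cos(98.96°) = -0.16948
y = ρ sin φ = 1.08822 × sin(98.96°) = 1.07494

-0.169 1.075 1.692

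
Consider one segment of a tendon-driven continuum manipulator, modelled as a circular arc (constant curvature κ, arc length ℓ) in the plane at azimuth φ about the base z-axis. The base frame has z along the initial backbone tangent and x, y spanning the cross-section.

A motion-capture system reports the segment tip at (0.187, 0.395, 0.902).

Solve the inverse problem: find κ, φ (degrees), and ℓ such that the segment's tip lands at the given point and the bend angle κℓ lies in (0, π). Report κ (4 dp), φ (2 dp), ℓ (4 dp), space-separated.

0.8701 64.67 1.0371

ρ = √(x²+y²) = √(0.187² + 0.395²) = 0.43703
φ = atan2(y, x) mod 360° = atan2(0.395, 0.187) = 64.6663°
|p|² = ρ² + z² = 0.43703² + 0.902² = 1.00460
κ = 2ρ / |p|² = 2×0.43703 / 1.00460 = 0.87006
θ = 2·atan2(ρ, z) = 2·atan2(0.43703, 0.902) = 0.90236 rad
ℓ = θ/κ = 0.90236/0.87006 = 1.03713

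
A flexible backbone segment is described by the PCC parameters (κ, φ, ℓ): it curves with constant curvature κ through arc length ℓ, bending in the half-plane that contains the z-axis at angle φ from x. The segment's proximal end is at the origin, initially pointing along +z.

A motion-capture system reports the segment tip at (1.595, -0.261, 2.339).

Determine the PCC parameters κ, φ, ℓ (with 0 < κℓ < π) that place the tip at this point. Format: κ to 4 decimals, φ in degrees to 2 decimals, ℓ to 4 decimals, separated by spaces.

0.3999 350.71 3.0240

ρ = √(x²+y²) = √(1.595² + -0.261²) = 1.61621
φ = atan2(y, x) mod 360° = atan2(-0.261, 1.595) = 350.7067°
|p|² = ρ² + z² = 1.61621² + 2.339² = 8.08307
κ = 2ρ / |p|² = 2×1.61621 / 8.08307 = 0.39990
θ = 2·atan2(ρ, z) = 2·atan2(1.61621, 2.339) = 1.20930 rad
ℓ = θ/κ = 1.20930/0.39990 = 3.02400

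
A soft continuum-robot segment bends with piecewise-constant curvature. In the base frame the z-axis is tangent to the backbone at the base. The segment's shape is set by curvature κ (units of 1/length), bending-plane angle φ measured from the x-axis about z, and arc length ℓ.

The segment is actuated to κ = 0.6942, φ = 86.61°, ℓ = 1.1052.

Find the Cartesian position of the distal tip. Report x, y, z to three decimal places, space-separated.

θ = κ·ℓ = 0.6942 × 1.1052 = 0.76723 rad
ρ = (1 − cos θ)/κ = (1 − 0.71984)/0.6942 = 0.40358
z = sin θ / κ = 0.69414/0.6942 = 0.99992
x = ρ cos φ = 0.40358 × cos(86.61°) = 0.02386
y = ρ sin φ = 0.40358 × sin(86.61°) = 0.40287

0.024 0.403 1.000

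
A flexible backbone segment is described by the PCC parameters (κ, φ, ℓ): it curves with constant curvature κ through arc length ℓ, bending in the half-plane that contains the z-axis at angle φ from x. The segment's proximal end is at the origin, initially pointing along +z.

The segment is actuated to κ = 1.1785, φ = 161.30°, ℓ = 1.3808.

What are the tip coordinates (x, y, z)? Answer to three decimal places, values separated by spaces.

-0.849 0.287 0.847

θ = κ·ℓ = 1.1785 × 1.3808 = 1.62727 rad
ρ = (1 − cos θ)/κ = (1 − -0.05645)/1.1785 = 0.89643
z = sin θ / κ = 0.99841/1.1785 = 0.84718
x = ρ cos φ = 0.89643 × cos(161.30°) = -0.84911
y = ρ sin φ = 0.89643 × sin(161.30°) = 0.28741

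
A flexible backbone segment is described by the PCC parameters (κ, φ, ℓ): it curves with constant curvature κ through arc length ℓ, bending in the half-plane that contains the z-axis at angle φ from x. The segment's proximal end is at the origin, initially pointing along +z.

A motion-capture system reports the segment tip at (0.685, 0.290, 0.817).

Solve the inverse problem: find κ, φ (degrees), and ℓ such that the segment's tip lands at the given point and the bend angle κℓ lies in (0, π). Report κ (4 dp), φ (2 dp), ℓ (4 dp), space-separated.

ρ = √(x²+y²) = √(0.685² + 0.290²) = 0.74386
φ = atan2(y, x) mod 360° = atan2(0.290, 0.685) = 22.9457°
|p|² = ρ² + z² = 0.74386² + 0.817² = 1.22081
κ = 2ρ / |p|² = 2×0.74386 / 1.22081 = 1.21863
θ = 2·atan2(ρ, z) = 2·atan2(0.74386, 0.817) = 1.47714 rad
ℓ = θ/κ = 1.47714/1.21863 = 1.21214

1.2186 22.95 1.2121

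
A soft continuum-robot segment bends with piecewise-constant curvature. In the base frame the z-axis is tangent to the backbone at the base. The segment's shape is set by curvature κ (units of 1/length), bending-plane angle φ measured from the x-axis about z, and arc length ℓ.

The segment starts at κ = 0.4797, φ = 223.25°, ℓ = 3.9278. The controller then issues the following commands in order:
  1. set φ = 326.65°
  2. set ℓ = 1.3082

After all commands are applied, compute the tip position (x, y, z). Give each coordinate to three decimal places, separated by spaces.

0.332 -0.218 1.224

initial: κ=0.4797, φ=223.25°, ℓ=3.9278
cmd 1: set φ=326.65° → (κ,φ,ℓ)=(0.4797,326.65°,3.9278) → tip=(2.2782,-1.4993,1.9831)
cmd 2: set ℓ=1.3082 → (κ,φ,ℓ)=(0.4797,326.65°,1.3082) → tip=(0.3318,-0.2184,1.2240)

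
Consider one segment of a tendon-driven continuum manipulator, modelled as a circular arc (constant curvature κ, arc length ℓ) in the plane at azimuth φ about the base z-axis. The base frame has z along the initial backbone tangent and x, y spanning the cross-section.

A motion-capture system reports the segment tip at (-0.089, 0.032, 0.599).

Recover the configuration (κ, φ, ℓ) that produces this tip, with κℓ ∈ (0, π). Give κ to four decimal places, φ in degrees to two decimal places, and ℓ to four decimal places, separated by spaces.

ρ = √(x²+y²) = √(-0.089² + 0.032²) = 0.09458
φ = atan2(y, x) mod 360° = atan2(0.032, -0.089) = 160.2239°
|p|² = ρ² + z² = 0.09458² + 0.599² = 0.36775
κ = 2ρ / |p|² = 2×0.09458 / 0.36775 = 0.51437
θ = 2·atan2(ρ, z) = 2·atan2(0.09458, 0.599) = 0.31320 rad
ℓ = θ/κ = 0.31320/0.51437 = 0.60891

0.5144 160.22 0.6089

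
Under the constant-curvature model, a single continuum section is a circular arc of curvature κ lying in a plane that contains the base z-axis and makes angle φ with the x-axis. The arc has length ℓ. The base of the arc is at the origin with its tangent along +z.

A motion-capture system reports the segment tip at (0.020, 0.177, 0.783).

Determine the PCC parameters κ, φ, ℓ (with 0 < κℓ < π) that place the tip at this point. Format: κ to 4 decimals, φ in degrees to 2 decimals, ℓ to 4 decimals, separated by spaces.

ρ = √(x²+y²) = √(0.020² + 0.177²) = 0.17813
φ = atan2(y, x) mod 360° = atan2(0.177, 0.020) = 83.5532°
|p|² = ρ² + z² = 0.17813² + 0.783² = 0.64482
κ = 2ρ / |p|² = 2×0.17813 / 0.64482 = 0.55249
θ = 2·atan2(ρ, z) = 2·atan2(0.17813, 0.783) = 0.44737 rad
ℓ = θ/κ = 0.44737/0.55249 = 0.80974

0.5525 83.55 0.8097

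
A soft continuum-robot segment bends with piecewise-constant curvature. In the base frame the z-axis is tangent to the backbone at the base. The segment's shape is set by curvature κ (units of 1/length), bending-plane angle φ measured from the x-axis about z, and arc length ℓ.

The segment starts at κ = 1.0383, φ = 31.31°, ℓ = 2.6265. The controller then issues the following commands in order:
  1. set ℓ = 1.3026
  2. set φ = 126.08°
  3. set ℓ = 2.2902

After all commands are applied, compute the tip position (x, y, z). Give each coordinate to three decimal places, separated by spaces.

initial: κ=1.0383, φ=31.31°, ℓ=2.6265
cmd 1: set ℓ=1.3026 → (κ,φ,ℓ)=(1.0383,31.31°,1.3026) → tip=(0.6446,0.3921,0.9403)
cmd 2: set φ=126.08° → (κ,φ,ℓ)=(1.0383,126.08°,1.3026) → tip=(-0.4444,0.6098,0.9403)
cmd 3: set ℓ=2.2902 → (κ,φ,ℓ)=(1.0383,126.08°,2.2902) → tip=(-0.9769,1.3406,0.6661)

-0.977 1.341 0.666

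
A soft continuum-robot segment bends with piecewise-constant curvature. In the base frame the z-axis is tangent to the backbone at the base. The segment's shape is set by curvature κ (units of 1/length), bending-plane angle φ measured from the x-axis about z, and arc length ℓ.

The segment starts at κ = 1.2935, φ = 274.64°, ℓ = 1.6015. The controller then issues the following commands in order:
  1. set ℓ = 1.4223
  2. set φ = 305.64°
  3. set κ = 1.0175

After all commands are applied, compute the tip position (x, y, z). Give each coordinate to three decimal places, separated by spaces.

0.502 -0.700 0.975

initial: κ=1.2935, φ=274.64°, ℓ=1.6015
cmd 1: set ℓ=1.4223 → (κ,φ,ℓ)=(1.2935,274.64°,1.4223) → tip=(0.0792,-0.9753,0.7453)
cmd 2: set φ=305.64° → (κ,φ,ℓ)=(1.2935,305.64°,1.4223) → tip=(0.5702,-0.7952,0.7453)
cmd 3: set κ=1.0175 → (κ,φ,ℓ)=(1.0175,305.64°,1.4223) → tip=(0.5021,-0.7002,0.9753)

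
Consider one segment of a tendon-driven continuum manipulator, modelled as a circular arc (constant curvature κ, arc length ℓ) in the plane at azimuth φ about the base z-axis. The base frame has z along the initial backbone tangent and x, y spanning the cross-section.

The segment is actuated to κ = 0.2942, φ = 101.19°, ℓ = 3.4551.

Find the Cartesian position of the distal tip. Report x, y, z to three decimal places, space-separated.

-0.312 1.579 2.890

θ = κ·ℓ = 0.2942 × 3.4551 = 1.01649 rad
ρ = (1 − cos θ)/κ = (1 − 0.52635)/0.2942 = 1.60995
z = sin θ / κ = 0.85027/0.2942 = 2.89010
x = ρ cos φ = 1.60995 × cos(101.19°) = -0.31243
y = ρ sin φ = 1.60995 × sin(101.19°) = 1.57934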